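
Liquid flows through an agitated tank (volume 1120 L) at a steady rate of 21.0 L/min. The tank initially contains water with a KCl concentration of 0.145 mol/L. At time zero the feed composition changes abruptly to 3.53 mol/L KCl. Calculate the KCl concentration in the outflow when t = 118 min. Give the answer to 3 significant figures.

3.16 mol/L

Unsteady species balance (constant V, well mixed): V dC/dt = Q(C_in − C).
So dC/dt = (C_in − C)/τ with τ = V/Q = 1120/21.0 = 53.333 min.
Solution: C(t) = C_in + (C₀ − C_in) e^(−t/τ).
C(118) = 3.53 + (0.145 − 3.53)·e^(−118/53.333) = 3.53 + (-3.3850)·0.10943 = 3.1596 mol/L.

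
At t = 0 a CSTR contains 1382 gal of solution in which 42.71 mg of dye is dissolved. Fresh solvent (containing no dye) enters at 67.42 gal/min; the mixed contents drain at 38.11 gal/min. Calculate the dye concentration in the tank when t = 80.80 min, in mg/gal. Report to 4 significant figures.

Let m(t) be the amount of dye. Volume: V(t) = V₀ + (Q_in − Q_out) t = 1382 + 29.3100 t; V(80.80) = 3750.25 gal.
Solute balance: dm/dt = 0 − Q_out C = −Q_out m/V(t).
Separate: dm/m = −Q_out dt/V(t) ⇒ ln(m/m₀) = −(Q_out/(Q_in−Q_out)) ln(V/V₀).
m = m₀ (V₀/V)^(Q_out/(Q_in−Q_out)) = 42.71 × (1382/3750.25)^(1.30024) = 11.6630 mg.
C = m/V = 11.6630/3750.25 = 0.00310991 mg/gal.

0.003110 mg/gal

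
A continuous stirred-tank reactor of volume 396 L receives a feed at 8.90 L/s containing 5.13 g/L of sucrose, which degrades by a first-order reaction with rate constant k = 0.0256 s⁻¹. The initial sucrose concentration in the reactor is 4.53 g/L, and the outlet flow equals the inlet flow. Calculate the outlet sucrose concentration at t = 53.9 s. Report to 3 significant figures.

V dC/dt = Q(C_in − C) − k V C.
This is linear with rate a = Q/V + k = 0.048075 s⁻¹.
C_ss = Q C_in/(Q + kV) = 2.3983 g/L; C(t) = C_ss + (C₀ − C_ss) e^(−a t).
C(53.9) = 2.3983 + (2.1317)·e^(−0.048075·53.9) = 2.3983 + (2.1317)·0.074928 = 2.5580 g/L.

2.56 g/L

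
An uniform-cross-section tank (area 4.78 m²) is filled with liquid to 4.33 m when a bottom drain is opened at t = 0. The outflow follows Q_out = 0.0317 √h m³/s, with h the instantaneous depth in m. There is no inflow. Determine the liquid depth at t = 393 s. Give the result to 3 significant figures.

0.605 m

A dh/dt = −Q_out = −0.0317 √h.
∫ h^(−1/2) dh = −(0.0317/A) ∫ dt, giving 2√h = 2√h₀ − (0.0317/A) t.
√h = √4.33 − 0.0317·393/(2·4.78) = 2.0809 − 1.3031 = 0.77772.
h = 0.77772² = 0.60484 m.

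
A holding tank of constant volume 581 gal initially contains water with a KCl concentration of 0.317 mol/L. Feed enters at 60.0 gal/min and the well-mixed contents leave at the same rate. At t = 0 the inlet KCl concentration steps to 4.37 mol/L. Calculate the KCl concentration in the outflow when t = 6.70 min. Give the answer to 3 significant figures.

Mass balance on the solute (V constant): V dC/dt = Q(C_in − C).
So dC/dt = (C_in − C)/τ with τ = V/Q = 581/60.0 = 9.6833 min.
Integrating: C(t) = C_in + (C₀ − C_in) e^(−t/τ).
C(6.70) = 4.37 + (0.317 − 4.37)·e^(−6.70/9.6833) = 4.37 + (-4.0530)·0.50062 = 2.3410 mol/L.

2.34 mol/L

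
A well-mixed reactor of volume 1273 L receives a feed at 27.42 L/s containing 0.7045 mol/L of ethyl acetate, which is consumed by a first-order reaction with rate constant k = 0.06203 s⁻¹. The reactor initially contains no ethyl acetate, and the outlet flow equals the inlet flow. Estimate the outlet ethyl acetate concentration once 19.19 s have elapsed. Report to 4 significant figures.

V dC/dt = Q(C_in − C) − k V C.
dC/dt = (Q/V) C_in − (Q/V + k) C; effective rate a = Q/V + k = 0.0215397 + 0.06203 = 0.0835697 s⁻¹.
C_ss = Q C_in/(Q + kV) = 0.181581 mol/L; C(t) = C_ss + (C₀ − C_ss) e^(−a t).
C(19.19) = 0.181581 + (-0.181581)·e^(−0.0835697·19.19) = 0.181581 + (-0.181581)·0.201150 = 0.145056 mol/L.

0.1451 mol/L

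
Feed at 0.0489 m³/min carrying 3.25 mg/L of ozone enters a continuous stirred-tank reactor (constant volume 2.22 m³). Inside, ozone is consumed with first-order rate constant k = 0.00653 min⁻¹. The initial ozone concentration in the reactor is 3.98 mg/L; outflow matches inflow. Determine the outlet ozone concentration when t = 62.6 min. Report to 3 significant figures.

2.75 mg/L

Species balance: V dC/dt = Q C_in − Q C − k V C.
This is linear with rate a = Q/V + k = 0.028557 min⁻¹.
C_ss = Q C_in/(Q + kV) = 2.5068 mg/L; C(t) = C_ss + (C₀ − C_ss) e^(−a t).
C(62.6) = 2.5068 + (1.4732)·e^(−0.028557·62.6) = 2.5068 + (1.4732)·0.16735 = 2.7534 mg/L.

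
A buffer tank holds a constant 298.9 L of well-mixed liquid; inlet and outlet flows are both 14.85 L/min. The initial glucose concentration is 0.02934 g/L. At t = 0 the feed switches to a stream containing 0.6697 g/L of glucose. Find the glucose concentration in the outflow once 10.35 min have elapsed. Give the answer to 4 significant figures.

0.2868 g/L

Species balance on the tank: V dC/dt = Q(C_in − C).
So dC/dt = (C_in − C)/τ with τ = V/Q = 298.9/14.85 = 20.1279 min.
Integrating: C(t) = C_in + (C₀ − C_in) e^(−t/τ).
C(10.35) = 0.6697 + (0.02934 − 0.6697)·e^(−10.35/20.1279) = 0.6697 + (-0.640360)·0.597973 = 0.286782 g/L.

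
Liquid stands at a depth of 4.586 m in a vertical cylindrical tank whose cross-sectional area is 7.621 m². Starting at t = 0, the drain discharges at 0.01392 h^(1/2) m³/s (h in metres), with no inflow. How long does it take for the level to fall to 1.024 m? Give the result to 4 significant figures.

1237 s

A dh/dt = −Q_out = −0.01392 √h.
∫ h^(−1/2) dh = −(0.01392/A) ∫ dt, giving 2√h = 2√h₀ − (0.01392/A) t.
t = 2A(√h₀ − √h)/0.01392 = 2·7.621·(√4.586 − √1.024)/0.01392
  = 15.2420 × (2.14149 − 1.01193) / 0.01392 = 1236.84 s.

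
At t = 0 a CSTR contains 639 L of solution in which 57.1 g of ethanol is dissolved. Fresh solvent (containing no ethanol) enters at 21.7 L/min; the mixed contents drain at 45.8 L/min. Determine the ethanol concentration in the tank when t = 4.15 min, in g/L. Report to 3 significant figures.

0.0767 g/L

Let m(t) be the amount of ethanol. Volume: V(t) = V₀ + (Q_in − Q_out) t = 639 − 24.100 t; V(4.15) = 538.99 L.
Solute balance: dm/dt = 0 − Q_out C = −Q_out m/V(t).
Separate: dm/m = −Q_out dt/V(t) ⇒ ln(m/m₀) = −(Q_out/(Q_in−Q_out)) ln(V/V₀).
m = m₀ (V₀/V)^(Q_out/(Q_in−Q_out)) = 57.1 × (639/538.99)^(-1.9004) = 41.319 g.
C = m/V = 41.319/538.99 = 0.076661 g/L.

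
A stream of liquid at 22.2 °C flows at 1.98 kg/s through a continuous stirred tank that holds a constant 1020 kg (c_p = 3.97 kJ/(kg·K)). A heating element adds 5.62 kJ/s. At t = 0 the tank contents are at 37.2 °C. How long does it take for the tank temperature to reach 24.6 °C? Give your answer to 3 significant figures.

1100 s

First-law balance (no shaft work): M c_p dT/dt = ṁ c_p (T_in − T) + 5.62.
τ = M/ṁ = 515.15 s; T_ss = T_in + Q̇/(ṁ c_p) = 22.915 °C.
T(t) = T_ss + (T₀ − T_ss) e^(−t/τ). Set T = 24.6:
e^(−t/τ) = (24.6 − 22.915)/(37.2 − 22.915) = 0.11796
t = −515.15 · ln(0.11796) = 1101.1 s.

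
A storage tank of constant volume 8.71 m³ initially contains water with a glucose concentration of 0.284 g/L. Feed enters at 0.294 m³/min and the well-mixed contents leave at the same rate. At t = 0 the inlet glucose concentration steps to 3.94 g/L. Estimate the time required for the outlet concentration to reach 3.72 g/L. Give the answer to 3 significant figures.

Accumulation = in − out for the solute gives V dC/dt = Q(C_in − C), so τ = V/Q = 29.626 min.
C(t) = C_in + (C₀ − C_in) e^(−t/τ). Set C = 3.72 and solve for t:
e^(−t/τ) = (C − C_in)/(C₀ − C_in) = (3.72 − 3.94)/(0.284 − 3.94) = 0.060175
t = −τ ln(…) = 29.626 × 2.8105 = 83.263 min.

83.3 min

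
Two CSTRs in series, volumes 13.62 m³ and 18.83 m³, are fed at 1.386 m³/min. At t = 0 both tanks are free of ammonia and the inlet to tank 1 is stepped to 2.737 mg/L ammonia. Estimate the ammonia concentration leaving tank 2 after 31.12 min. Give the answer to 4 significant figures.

Each tank obeys Vᵢ dCᵢ/dt = Q(Cᵢ₋₁ − Cᵢ), so τᵢ = Vᵢ/Q.
τ₁ = 13.62/1.386 = 9.82684 min; τ₂ = 18.83/1.386 = 13.5859 min.
Tank 1: C₁ = C_in(1 − e^(−t/τ₁)). Tank 2 (τ₁ ≠ τ₂): C₂ = C_in[1 − (τ₁ e^(−t/τ₁) − τ₂ e^(−t/τ₂))/(τ₁ − τ₂)].
At t = 31.12: e^(−t/τ₁) = 0.0421367, e^(−t/τ₂) = 0.101204.
C₂ = 2.737·[1 − (9.82684·0.0421367 − 13.5859·0.101204)/(-3.75902)] = 2.737·0.744382 = 2.03737 mg/L.

2.037 mg/L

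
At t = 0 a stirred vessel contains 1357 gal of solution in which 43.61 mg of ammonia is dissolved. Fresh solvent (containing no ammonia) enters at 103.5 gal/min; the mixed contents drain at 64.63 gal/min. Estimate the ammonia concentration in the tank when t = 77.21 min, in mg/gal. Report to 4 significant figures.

0.001438 mg/gal

Let m(t) be the amount of ammonia. Volume: V(t) = V₀ + (Q_in − Q_out) t = 1357 + 38.8700 t; V(77.21) = 4358.15 gal.
No ammonia enters, so dm/dt = −Q_out · (m/V).
Separate: dm/m = −Q_out dt/V(t) ⇒ ln(m/m₀) = −(Q_out/(Q_in−Q_out)) ln(V/V₀).
m = m₀ (V₀/V)^(Q_out/(Q_in−Q_out)) = 43.61 × (1357/4358.15)^(1.66272) = 6.26682 mg.
C = m/V = 6.26682/4358.15 = 0.00143795 mg/gal.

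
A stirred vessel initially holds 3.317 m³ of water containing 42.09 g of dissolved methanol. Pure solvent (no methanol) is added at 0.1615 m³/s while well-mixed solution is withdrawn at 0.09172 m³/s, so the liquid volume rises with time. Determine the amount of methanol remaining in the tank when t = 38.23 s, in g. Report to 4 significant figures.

Total volume: dV/dt = Q_in − Q_out = 0.0697800 m³/s, so V(t) = 3.317 + 0.0697800 t and V(38.23) = 5.98469 m³.
Solute balance: dm/dt = 0 − Q_out C = −Q_out m/V(t).
dm/m = −Q_out dt/(V₀ + 0.0697800 t); integrating gives ln(m/m₀) = −(Q_out/(Q_in−Q_out)) ln(V/V₀).
m = m₀ (V₀/V)^(Q_out/(Q_in−Q_out)) = 42.09 × (3.317/5.98469)^(1.31442) = 19.3776 g.

19.38 g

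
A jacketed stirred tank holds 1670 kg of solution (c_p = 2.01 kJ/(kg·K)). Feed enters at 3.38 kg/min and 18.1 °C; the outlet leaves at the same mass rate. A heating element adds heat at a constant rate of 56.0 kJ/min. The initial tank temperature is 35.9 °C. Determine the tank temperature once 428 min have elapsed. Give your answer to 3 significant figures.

30.4 °C

M c_p dT/dt = ṁ c_p (T_in − T) + Q̇.
Rearrange: dT/dt = (T_ss − T)/τ with τ = M/ṁ = 494.08 min and T_ss = T_in + Q̇/(ṁ c_p) = 26.343 °C.
Solution: T(t) = T_ss + (T₀ − T_ss) e^(−t/τ).
T(428) = 26.343 + (9.5572)·e^(−428/494.08) = 26.343 + (9.5572)·0.42052 = 30.362 °C.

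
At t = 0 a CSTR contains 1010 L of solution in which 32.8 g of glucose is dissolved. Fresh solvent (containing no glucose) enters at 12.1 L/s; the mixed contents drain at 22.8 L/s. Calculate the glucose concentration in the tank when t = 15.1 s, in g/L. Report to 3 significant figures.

0.0267 g/L

Total volume: dV/dt = Q_in − Q_out = -10.700 L/s, so V(t) = 1010 − 10.700 t and V(15.1) = 848.43 L.
Species balance (pure solvent in): dm/dt = −Q_out · m/V(t).
dm/m = −Q_out dt/(V₀ − 10.700 t); integrating gives ln(m/m₀) = −(Q_out/(Q_in−Q_out)) ln(V/V₀).
m = m₀ (V₀/V)^(Q_out/(Q_in−Q_out)) = 32.8 × (1010/848.43)^(-2.1308) = 22.623 g.
C = m/V = 22.623/848.43 = 0.026665 g/L.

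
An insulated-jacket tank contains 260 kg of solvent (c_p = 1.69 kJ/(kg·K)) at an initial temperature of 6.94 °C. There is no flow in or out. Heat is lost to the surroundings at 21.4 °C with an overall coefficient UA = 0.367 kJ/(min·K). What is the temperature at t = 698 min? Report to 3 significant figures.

13.3 °C

M c_p dT/dt = −UA(T − T_amb).
dT/dt = (T_ss − T)/τ with T_ss = T_amb = 21.400 °C, τ = M c_p/UA = 260·1.69/0.367 = 1197.3 min.
This is linear first-order; T(t) = T_ss + (T₀ − T_ss) e^(−t/τ).
T(698) = 21.400 + (-14.460)·0.55823 = 13.328 °C.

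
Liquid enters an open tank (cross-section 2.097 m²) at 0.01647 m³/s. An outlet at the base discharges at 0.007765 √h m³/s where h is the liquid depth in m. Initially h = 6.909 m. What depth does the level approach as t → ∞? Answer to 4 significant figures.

Volume balance on the tank: A dh/dt = Q_in − 0.007765 √h. At steady state dh/dt = 0:
Q_in = 0.007765 √h_ss ⇒ √h_ss = 0.01647/0.007765 = 2.12106.
h_ss = 2.12106² = 4.49888 m. (Since h₀ = 6.909 m > h_ss, the level will fall toward this value.)

4.499 m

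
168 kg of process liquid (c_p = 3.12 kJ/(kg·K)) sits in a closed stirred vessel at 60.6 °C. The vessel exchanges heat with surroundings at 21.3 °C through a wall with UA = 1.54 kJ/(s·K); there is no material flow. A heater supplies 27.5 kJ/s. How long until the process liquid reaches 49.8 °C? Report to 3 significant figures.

M c_p dT/dt = −UA(T − T_amb) + Q̇.
τ = M c_p/UA = 340.36 s; T_ss = T_amb + Q̇/UA = 21.3 + 27.5/1.54 = 39.157 °C.
T(t) = T_ss + (T₀ − T_ss)e^(−t/τ); set T = 49.8:
t = −τ ln[(T − T_ss)/(T₀ − T_ss)] = −340.36 · ln(0.49634) = 238.43 s.

238 s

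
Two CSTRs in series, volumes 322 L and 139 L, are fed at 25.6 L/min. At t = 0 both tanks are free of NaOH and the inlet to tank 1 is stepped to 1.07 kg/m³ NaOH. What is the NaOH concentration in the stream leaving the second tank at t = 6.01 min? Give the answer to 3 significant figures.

Time constants: τᵢ = Vᵢ/Q for each well-mixed tank.
τ₁ = 322/25.6 = 12.578 min; τ₂ = 139/25.6 = 5.4297 min.
Tank 1: C₁ = C_in(1 − e^(−t/τ₁)). Tank 2 (τ₁ ≠ τ₂): C₂ = C_in[1 − (τ₁ e^(−t/τ₁) − τ₂ e^(−t/τ₂))/(τ₁ − τ₂)].
At t = 6.01: e^(−t/τ₁) = 0.62014, e^(−t/τ₂) = 0.33059.
C₂ = 1.07·[1 − (12.578·0.62014 − 5.4297·0.33059)/(7.1484)] = 1.07·0.15993 = 0.17113 kg/m³.

0.171 kg/m³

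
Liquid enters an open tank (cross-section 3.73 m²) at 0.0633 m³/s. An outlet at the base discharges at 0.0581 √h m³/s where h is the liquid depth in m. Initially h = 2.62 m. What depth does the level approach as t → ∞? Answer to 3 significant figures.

Level balance: A dh/dt = 0.0633 − 0.0581 √h. Setting dh/dt = 0:
Q_in = 0.0581 √h_ss ⇒ √h_ss = 0.0633/0.0581 = 1.0895.
h_ss = 1.0895² = 1.1870 m. (Since h₀ = 2.62 m > h_ss, the level will fall toward this value.)

1.19 m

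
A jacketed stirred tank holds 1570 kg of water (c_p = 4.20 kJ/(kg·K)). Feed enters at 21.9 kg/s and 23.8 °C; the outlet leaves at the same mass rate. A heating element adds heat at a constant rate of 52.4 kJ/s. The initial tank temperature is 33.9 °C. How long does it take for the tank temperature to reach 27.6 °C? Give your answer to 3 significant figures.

Heat balance on the well-mixed liquid: M c_p dT/dt = ṁ c_p (T_in − T) + 52.4.
τ = M/ṁ = 71.689 s; T_ss = T_in + Q̇/(ṁ c_p) = 24.370 °C.
T(t) = T_ss + (T₀ − T_ss) e^(−t/τ). Set T = 27.6:
e^(−t/τ) = (27.6 − 24.370)/(33.9 − 24.370) = 0.33895
t = −71.689 · ln(0.33895) = 77.561 s.

77.6 s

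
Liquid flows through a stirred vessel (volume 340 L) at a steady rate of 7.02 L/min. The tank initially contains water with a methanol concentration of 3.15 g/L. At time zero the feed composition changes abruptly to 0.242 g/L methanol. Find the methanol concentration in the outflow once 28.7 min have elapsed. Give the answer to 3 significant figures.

1.85 g/L

Unsteady species balance (constant V, well mixed): V dC/dt = Q(C_in − C).
Rewrite as dC/dt + C/τ = C_in/τ, τ = V/Q = 48.433 min.
Solution: C(t) = C_in + (C₀ − C_in) e^(−t/τ).
C(28.7) = 0.242 + (3.15 − 0.242)·e^(−28.7/48.433) = 0.242 + (2.9080)·0.55290 = 1.8498 g/L.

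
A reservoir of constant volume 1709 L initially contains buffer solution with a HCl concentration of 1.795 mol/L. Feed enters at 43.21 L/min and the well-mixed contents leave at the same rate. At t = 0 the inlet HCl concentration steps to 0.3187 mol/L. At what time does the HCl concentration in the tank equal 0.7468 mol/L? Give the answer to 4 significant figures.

Species balance: V dC/dt = Q(C_in − C) ⇒ τ = V/Q = 39.5510 min.
C(t) = C_in + (C₀ − C_in) e^(−t/τ). Set C = 0.7468 and solve for t:
e^(−t/τ) = (C − C_in)/(C₀ − C_in) = (0.7468 − 0.3187)/(1.795 − 0.3187) = 0.289982
t = −τ ln(…) = 39.5510 × 1.23794 = 48.9617 min.

48.96 min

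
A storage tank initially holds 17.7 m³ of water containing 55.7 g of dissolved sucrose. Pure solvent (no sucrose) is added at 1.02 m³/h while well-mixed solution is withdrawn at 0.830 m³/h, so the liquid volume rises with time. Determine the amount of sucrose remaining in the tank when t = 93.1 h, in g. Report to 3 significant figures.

2.70 g

Let m(t) be the amount of sucrose. Volume: V(t) = V₀ + (Q_in − Q_out) t = 17.7 + 0.19000 t; V(93.1) = 35.389 m³.
No sucrose enters, so dm/dt = −Q_out · (m/V).
Separate: dm/m = −Q_out dt/V(t) ⇒ ln(m/m₀) = −(Q_out/(Q_in−Q_out)) ln(V/V₀).
m = m₀ (V₀/V)^(Q_out/(Q_in−Q_out)) = 55.7 × (17.7/35.389)^(4.3684) = 2.7003 g.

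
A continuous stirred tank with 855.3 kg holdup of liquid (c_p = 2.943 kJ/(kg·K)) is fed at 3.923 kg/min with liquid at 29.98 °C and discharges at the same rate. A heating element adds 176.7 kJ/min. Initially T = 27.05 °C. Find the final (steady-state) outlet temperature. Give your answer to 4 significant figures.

45.28 °C

Energy balance: M c_p dT/dt = ṁ c_p (T_in − T) + 176.7.
At steady state dT/dt = 0 ⇒ T_ss = T_in + Q̇/(ṁ c_p) = 29.98 + 176.7/(3.923·2.943) = 45.2848 °C.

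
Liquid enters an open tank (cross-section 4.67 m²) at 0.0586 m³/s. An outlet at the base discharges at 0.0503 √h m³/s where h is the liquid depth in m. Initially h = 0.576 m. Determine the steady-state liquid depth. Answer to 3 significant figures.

1.36 m

Mass balance (ρ constant): A dh/dt = Q_in − 0.0503 √h. At steady state dh/dt = 0:
Q_in = 0.0503 √h_ss ⇒ √h_ss = 0.0586/0.0503 = 1.1650.
h_ss = 1.1650² = 1.3572 m. (Since h₀ = 0.576 m < h_ss, the level will rise toward this value.)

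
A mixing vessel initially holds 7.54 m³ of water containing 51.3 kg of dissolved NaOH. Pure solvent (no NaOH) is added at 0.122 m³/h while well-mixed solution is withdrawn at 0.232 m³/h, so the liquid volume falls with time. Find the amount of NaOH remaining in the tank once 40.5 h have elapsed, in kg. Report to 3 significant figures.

7.79 kg

Total volume: dV/dt = Q_in − Q_out = -0.11000 m³/h, so V(t) = 7.54 − 0.11000 t and V(40.5) = 3.0850 m³.
Species balance (pure solvent in): dm/dt = −Q_out · m/V(t).
Separate: dm/m = −Q_out dt/V(t) ⇒ ln(m/m₀) = −(Q_out/(Q_in−Q_out)) ln(V/V₀).
m = m₀ (V₀/V)^(Q_out/(Q_in−Q_out)) = 51.3 × (7.54/3.0850)^(-2.1091) = 7.7901 kg.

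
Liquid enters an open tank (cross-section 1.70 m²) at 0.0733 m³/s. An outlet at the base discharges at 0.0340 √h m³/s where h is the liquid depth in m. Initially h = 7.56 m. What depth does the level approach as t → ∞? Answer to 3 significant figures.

Mass balance (ρ constant): A dh/dt = Q_in − 0.0340 √h. At steady state dh/dt = 0:
Q_in = 0.0340 √h_ss ⇒ √h_ss = 0.0733/0.0340 = 2.1559.
h_ss = 2.1559² = 4.6478 m. (Since h₀ = 7.56 m > h_ss, the level will fall toward this value.)

4.65 m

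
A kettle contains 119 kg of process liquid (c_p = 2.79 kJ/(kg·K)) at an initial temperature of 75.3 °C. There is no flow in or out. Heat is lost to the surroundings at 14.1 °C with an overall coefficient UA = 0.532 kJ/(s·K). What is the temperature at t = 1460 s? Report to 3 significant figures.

20.0 °C

M c_p dT/dt = −UA(T − T_amb).
dT/dt = (T_ss − T)/τ with T_ss = T_amb = 14.100 °C, τ = M c_p/UA = 119·2.79/0.532 = 624.08 s.
T approaches T_ss exponentially: T(t) = T_ss + (T₀ − T_ss) e^(−t/τ).
T(1460) = 14.100 + (61.200)·0.096381 = 19.999 °C.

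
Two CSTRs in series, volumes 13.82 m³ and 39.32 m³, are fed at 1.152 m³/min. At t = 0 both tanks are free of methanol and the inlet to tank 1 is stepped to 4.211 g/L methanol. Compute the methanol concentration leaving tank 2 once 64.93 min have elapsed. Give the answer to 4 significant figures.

3.252 g/L

Time constants: τᵢ = Vᵢ/Q for each well-mixed tank.
τ₁ = 13.82/1.152 = 11.9965 min; τ₂ = 39.32/1.152 = 34.1319 min.
Solving the cascade with C₁(0)=C₂(0)=0 gives C₂(t) = C_in[1 − (τ₁ e^(−t/τ₁) − τ₂ e^(−t/τ₂))/(τ₁ − τ₂)].
At t = 64.93: e^(−t/τ₁) = 0.00446092, e^(−t/τ₂) = 0.149222.
C₂ = 4.211·[1 − (11.9965·0.00446092 − 34.1319·0.149222)/(-22.1354)] = 4.211·0.772324 = 3.25226 g/L.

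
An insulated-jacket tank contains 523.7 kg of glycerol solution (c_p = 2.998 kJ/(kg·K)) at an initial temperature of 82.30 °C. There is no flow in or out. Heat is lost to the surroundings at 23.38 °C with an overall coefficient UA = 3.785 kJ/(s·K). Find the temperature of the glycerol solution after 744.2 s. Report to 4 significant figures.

33.18 °C

Lumped-capacitance energy balance: M c_p dT/dt = UA(T_amb − T).
dT/dt = (T_ss − T)/τ with T_ss = T_amb = 23.3800 °C, τ = M c_p/UA = 523.7·2.998/3.785 = 414.809 s.
This is linear first-order; T(t) = T_ss + (T₀ − T_ss) e^(−t/τ).
T(744.2) = 23.3800 + (58.9200)·0.166281 = 33.1773 °C.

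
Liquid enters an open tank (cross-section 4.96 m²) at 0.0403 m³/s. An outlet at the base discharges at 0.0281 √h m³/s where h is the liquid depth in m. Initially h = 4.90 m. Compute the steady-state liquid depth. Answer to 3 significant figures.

2.06 m

Volume balance on the tank: A dh/dt = Q_in − 0.0281 √h. At steady state dh/dt = 0:
Q_in = 0.0281 √h_ss ⇒ √h_ss = 0.0403/0.0281 = 1.4342.
h_ss = 1.4342² = 2.0568 m. (Since h₀ = 4.90 m > h_ss, the level will fall toward this value.)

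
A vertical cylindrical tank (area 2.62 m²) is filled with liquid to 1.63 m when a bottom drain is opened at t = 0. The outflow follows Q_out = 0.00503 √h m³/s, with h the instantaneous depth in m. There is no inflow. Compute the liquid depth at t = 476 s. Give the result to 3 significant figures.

With no inflow, A dh/dt = −0.00503 √h.
This is separable: 2 d(√h)/dt = −0.00503/A, so √h = √h₀ − (0.00503/(2A)) t.
√h = √1.63 − 0.00503·476/(2·2.62) = 1.2767 − 0.45692 = 0.81979.
h = 0.81979² = 0.67206 m.

0.672 m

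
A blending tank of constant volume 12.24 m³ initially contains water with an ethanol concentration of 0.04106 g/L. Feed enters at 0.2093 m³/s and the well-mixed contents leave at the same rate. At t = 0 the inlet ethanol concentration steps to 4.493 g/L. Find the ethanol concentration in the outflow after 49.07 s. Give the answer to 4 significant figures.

2.569 g/L

Unsteady species balance (constant V, well mixed): V dC/dt = Q(C_in − C).
So dC/dt = (C_in − C)/τ with τ = V/Q = 12.24/0.2093 = 58.4806 s.
Integrating: C(t) = C_in + (C₀ − C_in) e^(−t/τ).
C(49.07) = 4.493 + (0.04106 − 4.493)·e^(−49.07/58.4806) = 4.493 + (-4.45194)·0.432107 = 2.56928 g/L.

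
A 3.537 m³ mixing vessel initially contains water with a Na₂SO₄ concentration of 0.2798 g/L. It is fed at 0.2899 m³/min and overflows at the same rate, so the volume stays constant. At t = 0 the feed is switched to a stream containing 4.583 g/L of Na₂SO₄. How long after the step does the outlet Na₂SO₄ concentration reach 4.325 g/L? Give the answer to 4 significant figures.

Transient balance on the dissolved component: V dC/dt = Q(C_in − C), so τ = V/Q = 12.2008 min.
C(t) = C_in + (C₀ − C_in) e^(−t/τ). Set C = 4.325 and solve for t:
e^(−t/τ) = (C − C_in)/(C₀ − C_in) = (4.325 − 4.583)/(0.2798 − 4.583) = 0.0599554
t = −τ ln(…) = 12.2008 × 2.81415 = 34.3348 min.

34.33 min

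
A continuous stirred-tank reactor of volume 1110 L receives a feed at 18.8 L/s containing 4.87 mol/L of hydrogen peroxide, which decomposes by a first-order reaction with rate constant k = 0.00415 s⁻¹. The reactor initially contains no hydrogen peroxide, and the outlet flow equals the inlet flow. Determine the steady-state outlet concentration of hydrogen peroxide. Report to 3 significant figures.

Species balance: V dC/dt = Q C_in − Q C − k V C.
Steady state (dC/dt = 0): C_ss = Q C_in/(Q + kV) = C_in/(1 + kV/Q).
C_ss = 18.8·4.87/(18.8 + 0.00415·1110) = 91.556/23.407 = 3.9116 mol/L.

3.91 mol/L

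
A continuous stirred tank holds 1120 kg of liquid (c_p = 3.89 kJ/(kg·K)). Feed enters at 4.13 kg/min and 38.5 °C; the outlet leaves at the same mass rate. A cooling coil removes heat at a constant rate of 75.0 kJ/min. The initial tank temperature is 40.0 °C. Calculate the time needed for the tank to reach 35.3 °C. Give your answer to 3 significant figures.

389 min

First-law balance (no shaft work): M c_p dT/dt = ṁ c_p (T_in − T) − 75.0.
τ = M/ṁ = 271.19 min; T_ss = T_in − Q̇/(ṁ c_p) = 33.832 °C.
T(t) = T_ss + (T₀ − T_ss) e^(−t/τ). Set T = 35.3:
e^(−t/τ) = (35.3 − 33.832)/(40.0 − 33.832) = 0.23804
t = −271.19 · ln(0.23804) = 389.23 min.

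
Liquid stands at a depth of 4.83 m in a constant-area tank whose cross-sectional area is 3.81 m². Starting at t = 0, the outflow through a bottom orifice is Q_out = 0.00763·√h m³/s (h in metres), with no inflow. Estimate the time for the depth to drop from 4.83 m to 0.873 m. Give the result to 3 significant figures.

1260 s

A dh/dt = −Q_out = −0.00763 √h.
This is separable: 2 d(√h)/dt = −0.00763/A, so √h = √h₀ − (0.00763/(2A)) t.
t = 2A(√h₀ − √h)/0.00763 = 2·3.81·(√4.83 − √0.873)/0.00763
  = 7.6200 × (2.1977 − 0.93434) / 0.00763 = 1261.7 s.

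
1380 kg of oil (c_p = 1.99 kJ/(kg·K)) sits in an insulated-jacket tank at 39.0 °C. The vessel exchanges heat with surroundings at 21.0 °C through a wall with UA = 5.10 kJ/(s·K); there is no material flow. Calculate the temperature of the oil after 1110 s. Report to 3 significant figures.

M c_p dT/dt = −UA(T − T_amb).
dT/dt = (T_ss − T)/τ with T_ss = T_amb = 21.000 °C, τ = M c_p/UA = 1380·1.99/5.10 = 538.47 s.
This is linear first-order; T(t) = T_ss + (T₀ − T_ss) e^(−t/τ).
T(1110) = 21.000 + (18.000)·0.12728 = 23.291 °C.

23.3 °C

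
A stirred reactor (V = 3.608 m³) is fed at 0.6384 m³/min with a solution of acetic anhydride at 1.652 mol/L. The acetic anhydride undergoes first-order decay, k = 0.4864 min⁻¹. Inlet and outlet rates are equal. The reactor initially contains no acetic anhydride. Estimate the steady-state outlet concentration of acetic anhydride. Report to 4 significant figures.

0.4407 mol/L

Accumulation = in − out − consumed: V dC/dt = Q C_in − Q C − k V C.
Steady state (dC/dt = 0): C_ss = Q C_in/(Q + kV) = C_in/(1 + kV/Q).
C_ss = 0.6384·1.652/(0.6384 + 0.4864·3.608) = 1.05464/2.39333 = 0.440656 mol/L.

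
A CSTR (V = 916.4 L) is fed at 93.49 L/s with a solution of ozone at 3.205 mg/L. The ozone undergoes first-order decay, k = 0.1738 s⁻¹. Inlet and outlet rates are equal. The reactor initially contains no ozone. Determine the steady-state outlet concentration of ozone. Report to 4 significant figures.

Accumulation = in − out − consumed: V dC/dt = Q C_in − Q C − k V C.
At steady state: 0 = Q C_in − (Q + kV) C_ss, so C_ss = Q C_in/(Q + kV).
C_ss = 93.49·3.205/(93.49 + 0.1738·916.4) = 299.635/252.760 = 1.18545 mg/L.

1.185 mg/L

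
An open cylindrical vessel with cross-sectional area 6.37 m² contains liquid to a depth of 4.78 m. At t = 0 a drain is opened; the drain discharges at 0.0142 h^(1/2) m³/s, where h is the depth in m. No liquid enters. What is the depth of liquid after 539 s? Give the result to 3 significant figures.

2.51 m

Accumulation of liquid (constant cross-section A): A dh/dt = −0.0142 √h.
Separate and integrate: 2(√h − √h₀) = −(0.0142/A) t.
√h = √4.78 − 0.0142·539/(2·6.37) = 2.1863 − 0.60077 = 1.5856.
h = 1.5856² = 2.5140 m.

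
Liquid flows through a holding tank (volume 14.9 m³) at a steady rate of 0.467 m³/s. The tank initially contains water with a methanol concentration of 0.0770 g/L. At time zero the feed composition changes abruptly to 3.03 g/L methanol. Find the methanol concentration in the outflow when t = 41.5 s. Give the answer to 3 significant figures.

Unsteady species balance (constant V, well mixed): V dC/dt = Q(C_in − C).
Time constant τ = V/Q = 14.9/0.467 = 31.906 s.
C approaches C_in exponentially: C(t) = C_in + (C₀ − C_in) e^(−t/τ).
C(41.5) = 3.03 + (0.0770 − 3.03)·e^(−41.5/31.906) = 3.03 + (-2.9530)·0.27234 = 2.2258 g/L.

2.23 g/L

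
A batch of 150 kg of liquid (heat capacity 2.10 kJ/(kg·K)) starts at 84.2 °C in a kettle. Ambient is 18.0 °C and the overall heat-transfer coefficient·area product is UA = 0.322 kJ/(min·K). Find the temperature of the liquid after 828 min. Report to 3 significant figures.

M c_p dT/dt = −UA(T − T_amb).
dT/dt = (T_ss − T)/τ with T_ss = T_amb = 18.000 °C, τ = M c_p/UA = 150·2.10/0.322 = 978.26 min.
Integrating: T(t) = T_ss + (T₀ − T_ss) e^(−t/τ).
T(828) = 18.000 + (66.200)·0.42896 = 46.397 °C.

46.4 °C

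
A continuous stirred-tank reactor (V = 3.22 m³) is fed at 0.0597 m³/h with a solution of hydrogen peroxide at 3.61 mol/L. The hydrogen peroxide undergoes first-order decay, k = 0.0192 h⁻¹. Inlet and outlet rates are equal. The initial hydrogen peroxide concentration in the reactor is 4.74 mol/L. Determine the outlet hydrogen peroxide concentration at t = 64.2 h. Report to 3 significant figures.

2.04 mol/L

V dC/dt = Q(C_in − C) − k V C.
This is linear with rate a = Q/V + k = 0.037740 h⁻¹.
C_ss = Q C_in/(Q + kV) = 1.7735 mol/L; C(t) = C_ss + (C₀ − C_ss) e^(−a t).
C(64.2) = 1.7735 + (2.9665)·e^(−0.037740·64.2) = 1.7735 + (2.9665)·0.088661 = 2.0365 mol/L.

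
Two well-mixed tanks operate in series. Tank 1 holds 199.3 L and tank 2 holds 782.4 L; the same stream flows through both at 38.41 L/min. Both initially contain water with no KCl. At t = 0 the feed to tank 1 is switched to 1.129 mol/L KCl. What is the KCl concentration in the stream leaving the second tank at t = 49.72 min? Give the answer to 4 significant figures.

0.9971 mol/L

Time constants: τᵢ = Vᵢ/Q for each well-mixed tank.
τ₁ = 199.3/38.41 = 5.18875 min; τ₂ = 782.4/38.41 = 20.3697 min.
Solving the cascade with C₁(0)=C₂(0)=0 gives C₂(t) = C_in[1 − (τ₁ e^(−t/τ₁) − τ₂ e^(−t/τ₂))/(τ₁ − τ₂)].
At t = 49.72: e^(−t/τ₁) = 6.89407e-05, e^(−t/τ₂) = 0.0870841.
C₂ = 1.129·[1 − (5.18875·6.89407e-05 − 20.3697·0.0870841)/(-15.1809)] = 1.129·0.883175 = 0.997104 mol/L.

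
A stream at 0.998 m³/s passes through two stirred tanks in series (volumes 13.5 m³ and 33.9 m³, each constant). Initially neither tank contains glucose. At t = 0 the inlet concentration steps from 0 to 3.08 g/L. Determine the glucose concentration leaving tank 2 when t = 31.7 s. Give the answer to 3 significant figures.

1.26 g/L

Time constants: τᵢ = Vᵢ/Q for each well-mixed tank.
τ₁ = 13.5/0.998 = 13.527 s; τ₂ = 33.9/0.998 = 33.968 s.
Solving the cascade with C₁(0)=C₂(0)=0 gives C₂(t) = C_in[1 − (τ₁ e^(−t/τ₁) − τ₂ e^(−t/τ₂))/(τ₁ − τ₂)].
At t = 31.7: e^(−t/τ₁) = 0.095996, e^(−t/τ₂) = 0.39328.
C₂ = 3.08·[1 − (13.527·0.095996 − 33.968·0.39328)/(-20.441)] = 3.08·0.40999 = 1.2628 g/L.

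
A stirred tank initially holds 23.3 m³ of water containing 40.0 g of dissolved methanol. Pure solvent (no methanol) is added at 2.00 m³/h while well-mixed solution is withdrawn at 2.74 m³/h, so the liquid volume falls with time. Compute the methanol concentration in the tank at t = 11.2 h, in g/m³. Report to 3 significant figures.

Total volume: dV/dt = Q_in − Q_out = -0.74000 m³/h, so V(t) = 23.3 − 0.74000 t and V(11.2) = 15.012 m³.
Solute balance: dm/dt = 0 − Q_out C = −Q_out m/V(t).
dm/m = −Q_out dt/(V₀ − 0.74000 t); integrating gives ln(m/m₀) = −(Q_out/(Q_in−Q_out)) ln(V/V₀).
m = m₀ (V₀/V)^(Q_out/(Q_in−Q_out)) = 40.0 × (23.3/15.012)^(-3.7027) = 7.8551 g.
C = m/V = 7.8551/15.012 = 0.52325 g/m³.

0.523 g/m³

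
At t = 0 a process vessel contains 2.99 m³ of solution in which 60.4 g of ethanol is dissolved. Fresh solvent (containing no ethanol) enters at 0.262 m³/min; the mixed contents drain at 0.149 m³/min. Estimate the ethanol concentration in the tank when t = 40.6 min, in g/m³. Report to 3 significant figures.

2.34 g/m³

Total volume: dV/dt = Q_in − Q_out = 0.11300 m³/min, so V(t) = 2.99 + 0.11300 t and V(40.6) = 7.5778 m³.
No ethanol enters, so dm/dt = −Q_out · (m/V).
dm/m = −Q_out dt/(V₀ + 0.11300 t); integrating gives ln(m/m₀) = −(Q_out/(Q_in−Q_out)) ln(V/V₀).
m = m₀ (V₀/V)^(Q_out/(Q_in−Q_out)) = 60.4 × (2.99/7.5778)^(1.3186) = 17.721 g.
C = m/V = 17.721/7.5778 = 2.3386 g/m³.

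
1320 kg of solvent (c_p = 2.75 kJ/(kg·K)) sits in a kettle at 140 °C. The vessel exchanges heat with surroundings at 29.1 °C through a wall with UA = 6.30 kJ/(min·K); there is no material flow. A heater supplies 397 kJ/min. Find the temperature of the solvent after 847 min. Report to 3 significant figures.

First-law balance (no shaft work): M c_p dT/dt = −UA(T − T_amb) + Q̇.
dT/dt = (T_ss − T)/τ with T_ss = T_amb + Q̇/UA = 29.1 + 397/6.30 = 92.116 °C, τ = M c_p/UA = 1320·2.75/6.30 = 576.19 min.
T approaches T_ss exponentially: T(t) = T_ss + (T₀ − T_ss) e^(−t/τ).
T(847) = 92.116 + (47.884)·0.22993 = 103.13 °C.

103 °C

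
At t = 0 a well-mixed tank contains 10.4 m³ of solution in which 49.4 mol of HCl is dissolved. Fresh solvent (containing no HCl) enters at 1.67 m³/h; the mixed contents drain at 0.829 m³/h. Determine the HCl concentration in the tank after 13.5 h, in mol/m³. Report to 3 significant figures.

1.10 mol/m³

Total volume: dV/dt = Q_in − Q_out = 0.84100 m³/h, so V(t) = 10.4 + 0.84100 t and V(13.5) = 21.754 m³.
Species balance (pure solvent in): dm/dt = −Q_out · m/V(t).
Separate: dm/m = −Q_out dt/V(t) ⇒ ln(m/m₀) = −(Q_out/(Q_in−Q_out)) ln(V/V₀).
m = m₀ (V₀/V)^(Q_out/(Q_in−Q_out)) = 49.4 × (10.4/21.754)^(0.98573) = 23.867 mol.
C = m/V = 23.867/21.754 = 1.0972 mol/m³.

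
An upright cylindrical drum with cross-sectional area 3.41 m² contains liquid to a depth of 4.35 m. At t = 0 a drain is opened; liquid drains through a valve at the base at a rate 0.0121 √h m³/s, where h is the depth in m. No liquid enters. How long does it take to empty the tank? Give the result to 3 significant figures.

A dh/dt = −Q_out = −0.0121 √h.
Separate and integrate: 2(√h − √h₀) = −(0.0121/A) t.
Set h = 0: 2√h₀ = (0.0121/A) t_empty ⇒ t_empty = 2A√h₀/0.0121.
t_empty = 2·3.41·√4.35/0.0121 = 6.8200·2.0857/0.0121 = 1175.6 s.

1180 s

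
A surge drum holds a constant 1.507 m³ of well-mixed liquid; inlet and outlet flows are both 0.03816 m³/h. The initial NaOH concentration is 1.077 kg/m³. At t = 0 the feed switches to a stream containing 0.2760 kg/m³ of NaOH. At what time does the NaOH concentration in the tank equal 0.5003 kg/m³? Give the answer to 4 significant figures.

Species balance on the tank: V dC/dt = Q(C_in − C), so τ = V/Q = 39.4916 h.
C(t) = C_in + (C₀ − C_in) e^(−t/τ). Set C = 0.5003 and solve for t:
e^(−t/τ) = (C − C_in)/(C₀ − C_in) = (0.5003 − 0.2760)/(1.077 − 0.2760) = 0.280025
t = −τ ln(…) = 39.4916 × 1.27288 = 50.2679 h.

50.27 h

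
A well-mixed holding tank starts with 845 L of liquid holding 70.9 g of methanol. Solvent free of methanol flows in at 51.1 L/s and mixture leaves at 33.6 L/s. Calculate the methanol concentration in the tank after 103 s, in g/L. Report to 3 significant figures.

Total volume: dV/dt = Q_in − Q_out = 17.500 L/s, so V(t) = 845 + 17.500 t and V(103) = 2647.5 L.
No methanol enters, so dm/dt = −Q_out · (m/V).
dm/m = −Q_out dt/(V₀ + 17.500 t); integrating gives ln(m/m₀) = −(Q_out/(Q_in−Q_out)) ln(V/V₀).
m = m₀ (V₀/V)^(Q_out/(Q_in−Q_out)) = 70.9 × (845/2647.5)^(1.9200) = 7.9135 g.
C = m/V = 7.9135/2647.5 = 0.0029890 g/L.

0.00299 g/L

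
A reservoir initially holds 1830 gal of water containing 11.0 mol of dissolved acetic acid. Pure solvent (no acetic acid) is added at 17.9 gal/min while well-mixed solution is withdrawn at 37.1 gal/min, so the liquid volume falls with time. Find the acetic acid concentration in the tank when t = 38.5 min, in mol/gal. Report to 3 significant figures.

Let m(t) be the amount of acetic acid. Volume: V(t) = V₀ + (Q_in − Q_out) t = 1830 − 19.200 t; V(38.5) = 1090.8 gal.
No acetic acid enters, so dm/dt = −Q_out · (m/V).
dm/m = −Q_out dt/(V₀ − 19.200 t); integrating gives ln(m/m₀) = −(Q_out/(Q_in−Q_out)) ln(V/V₀).
m = m₀ (V₀/V)^(Q_out/(Q_in−Q_out)) = 11.0 × (1830/1090.8)^(-1.9323) = 4.0476 mol.
C = m/V = 4.0476/1090.8 = 0.0037107 mol/gal.

0.00371 mol/gal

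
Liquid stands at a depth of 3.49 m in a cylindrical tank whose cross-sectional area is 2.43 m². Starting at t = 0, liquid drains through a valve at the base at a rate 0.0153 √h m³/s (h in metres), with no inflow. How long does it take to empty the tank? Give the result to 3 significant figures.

A dh/dt = −Q_out = −0.0153 √h.
Separate and integrate: 2(√h − √h₀) = −(0.0153/A) t.
Tank is empty when √h = 0: t_empty = 2A√h₀/0.0153.
t_empty = 2·2.43·√3.49/0.0153 = 4.8600·1.8682/0.0153 = 593.41 s.

593 s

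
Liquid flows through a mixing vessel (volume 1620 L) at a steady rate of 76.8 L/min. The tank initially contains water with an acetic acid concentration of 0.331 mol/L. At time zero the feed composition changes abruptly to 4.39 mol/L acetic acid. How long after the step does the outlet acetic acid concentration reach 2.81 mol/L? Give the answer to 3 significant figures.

Mass balance on the solute (V constant): V dC/dt = Q(C_in − C), so τ = V/Q = 21.094 min.
C(t) = C_in + (C₀ − C_in) e^(−t/τ). Set C = 2.81 and solve for t:
e^(−t/τ) = (C − C_in)/(C₀ − C_in) = (2.81 − 4.39)/(0.331 − 4.39) = 0.38926
t = −τ ln(…) = 21.094 × 0.94351 = 19.902 min.

19.9 min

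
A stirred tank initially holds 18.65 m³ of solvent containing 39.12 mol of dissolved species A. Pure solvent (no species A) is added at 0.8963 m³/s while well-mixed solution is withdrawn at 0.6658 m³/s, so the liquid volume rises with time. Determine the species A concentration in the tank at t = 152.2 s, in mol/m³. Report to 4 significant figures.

Let m(t) be the amount of species A. Volume: V(t) = V₀ + (Q_in − Q_out) t = 18.65 + 0.230500 t; V(152.2) = 53.7321 m³.
No species A enters, so dm/dt = −Q_out · (m/V).
dm/m = −Q_out dt/(V₀ + 0.230500 t); integrating gives ln(m/m₀) = −(Q_out/(Q_in−Q_out)) ln(V/V₀).
m = m₀ (V₀/V)^(Q_out/(Q_in−Q_out)) = 39.12 × (18.65/53.7321)^(2.88850) = 1.84066 mol.
C = m/V = 1.84066/53.7321 = 0.0342562 mol/m³.

0.03426 mol/m³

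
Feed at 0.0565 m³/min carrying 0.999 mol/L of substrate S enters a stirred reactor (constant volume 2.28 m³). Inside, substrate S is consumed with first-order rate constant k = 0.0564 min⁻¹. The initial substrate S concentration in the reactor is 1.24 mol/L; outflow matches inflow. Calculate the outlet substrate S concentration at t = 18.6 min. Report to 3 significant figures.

Species balance: V dC/dt = Q C_in − Q C − k V C.
This is linear with rate a = Q/V + k = 0.081181 min⁻¹.
C_ss = Q C_in/(Q + kV) = 0.30495 mol/L; C(t) = C_ss + (C₀ − C_ss) e^(−a t).
C(18.6) = 0.30495 + (0.93505)·e^(−0.081181·18.6) = 0.30495 + (0.93505)·0.22092 = 0.51152 mol/L.

0.512 mol/L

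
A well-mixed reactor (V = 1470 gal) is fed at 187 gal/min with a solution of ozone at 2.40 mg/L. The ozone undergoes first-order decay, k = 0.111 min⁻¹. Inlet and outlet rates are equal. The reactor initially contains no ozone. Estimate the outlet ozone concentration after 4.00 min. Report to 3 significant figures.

0.787 mg/L

Species balance: V dC/dt = Q C_in − Q C − k V C.
This is linear with rate a = Q/V + k = 0.23821 min⁻¹.
C_ss = Q C_in/(Q + kV) = 1.2817 mg/L; C(t) = C_ss + (C₀ − C_ss) e^(−a t).
C(4.00) = 1.2817 + (-1.2817)·e^(−0.23821·4.00) = 1.2817 + (-1.2817)·0.38564 = 0.78740 mg/L.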